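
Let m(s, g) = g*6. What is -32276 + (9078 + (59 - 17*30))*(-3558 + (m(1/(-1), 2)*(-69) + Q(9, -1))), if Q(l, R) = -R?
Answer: -37861671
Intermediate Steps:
m(s, g) = 6*g
-32276 + (9078 + (59 - 17*30))*(-3558 + (m(1/(-1), 2)*(-69) + Q(9, -1))) = -32276 + (9078 + (59 - 17*30))*(-3558 + ((6*2)*(-69) - 1*(-1))) = -32276 + (9078 + (59 - 510))*(-3558 + (12*(-69) + 1)) = -32276 + (9078 - 451)*(-3558 + (-828 + 1)) = -32276 + 8627*(-3558 - 827) = -32276 + 8627*(-4385) = -32276 - 37829395 = -37861671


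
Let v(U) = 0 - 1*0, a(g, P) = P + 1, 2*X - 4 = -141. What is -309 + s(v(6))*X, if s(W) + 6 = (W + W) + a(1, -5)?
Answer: 376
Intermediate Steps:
X = -137/2 (X = 2 + (½)*(-141) = 2 - 141/2 = -137/2 ≈ -68.500)
a(g, P) = 1 + P
v(U) = 0 (v(U) = 0 + 0 = 0)
s(W) = -10 + 2*W (s(W) = -6 + ((W + W) + (1 - 5)) = -6 + (2*W - 4) = -6 + (-4 + 2*W) = -10 + 2*W)
-309 + s(v(6))*X = -309 + (-10 + 2*0)*(-137/2) = -309 + (-10 + 0)*(-137/2) = -309 - 10*(-137/2) = -309 + 685 = 376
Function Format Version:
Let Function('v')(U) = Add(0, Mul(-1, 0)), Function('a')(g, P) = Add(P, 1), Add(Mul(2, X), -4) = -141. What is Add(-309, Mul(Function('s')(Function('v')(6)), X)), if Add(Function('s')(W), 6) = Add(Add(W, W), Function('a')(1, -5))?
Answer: 376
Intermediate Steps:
X = Rational(-137, 2) (X = Add(2, Mul(Rational(1, 2), -141)) = Add(2, Rational(-141, 2)) = Rational(-137, 2) ≈ -68.500)
Function('a')(g, P) = Add(1, P)
Function('v')(U) = 0 (Function('v')(U) = Add(0, 0) = 0)
Function('s')(W) = Add(-10, Mul(2, W)) (Function('s')(W) = Add(-6, Add(Add(W, W), Add(1, -5))) = Add(-6, Add(Mul(2, W), -4)) = Add(-6, Add(-4, Mul(2, W))) = Add(-10, Mul(2, W)))
Add(-309, Mul(Function('s')(Function('v')(6)), X)) = Add(-309, Mul(Add(-10, Mul(2, 0)), Rational(-137, 2))) = Add(-309, Mul(Add(-10, 0), Rational(-137, 2))) = Add(-309, Mul(-10, Rational(-137, 2))) = Add(-309, 685) = 376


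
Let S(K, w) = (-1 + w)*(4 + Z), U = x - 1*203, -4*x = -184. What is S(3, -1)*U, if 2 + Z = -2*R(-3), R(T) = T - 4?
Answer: 5024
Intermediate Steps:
x = 46 (x = -¼*(-184) = 46)
R(T) = -4 + T
Z = 12 (Z = -2 - 2*(-4 - 3) = -2 - 2*(-7) = -2 + 14 = 12)
U = -157 (U = 46 - 1*203 = 46 - 203 = -157)
S(K, w) = -16 + 16*w (S(K, w) = (-1 + w)*(4 + 12) = (-1 + w)*16 = -16 + 16*w)
S(3, -1)*U = (-16 + 16*(-1))*(-157) = (-16 - 16)*(-157) = -32*(-157) = 5024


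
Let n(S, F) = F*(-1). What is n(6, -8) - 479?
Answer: -471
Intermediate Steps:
n(S, F) = -F
n(6, -8) - 479 = -1*(-8) - 479 = 8 - 479 = -471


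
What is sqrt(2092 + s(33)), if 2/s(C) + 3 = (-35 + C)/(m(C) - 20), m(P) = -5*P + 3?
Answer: sqrt(9670314)/68 ≈ 45.731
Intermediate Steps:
m(P) = 3 - 5*P
s(C) = 2/(-3 + (-35 + C)/(-17 - 5*C)) (s(C) = 2/(-3 + (-35 + C)/((3 - 5*C) - 20)) = 2/(-3 + (-35 + C)/(-17 - 5*C)))
sqrt(2092 + s(33)) = sqrt(2092 + (-17 - 5*33)/(8*(1 + 33))) = sqrt(2092 + (1/8)*(-17 - 165)/34) = sqrt(2092 + (1/8)*(1/34)*(-182)) = sqrt(2092 - 91/136) = sqrt(284421/136) = sqrt(9670314)/68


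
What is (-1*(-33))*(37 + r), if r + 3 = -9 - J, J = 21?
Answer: 132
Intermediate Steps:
r = -33 (r = -3 + (-9 - 1*21) = -3 + (-9 - 21) = -3 - 30 = -33)
(-1*(-33))*(37 + r) = (-1*(-33))*(37 - 33) = 33*4 = 132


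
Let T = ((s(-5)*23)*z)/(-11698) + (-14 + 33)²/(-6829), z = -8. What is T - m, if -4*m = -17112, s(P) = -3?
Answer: -170879384531/39942821 ≈ -4278.1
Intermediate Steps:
m = 4278 (m = -¼*(-17112) = 4278)
T = -3996293/39942821 (T = (-3*23*(-8))/(-11698) + (-14 + 33)²/(-6829) = -69*(-8)*(-1/11698) + 19²*(-1/6829) = 552*(-1/11698) + 361*(-1/6829) = -276/5849 - 361/6829 = -3996293/39942821 ≈ -0.10005)
T - m = -3996293/39942821 - 1*4278 = -3996293/39942821 - 4278 = -170879384531/39942821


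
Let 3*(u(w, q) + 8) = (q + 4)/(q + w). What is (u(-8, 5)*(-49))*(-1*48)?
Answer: -21168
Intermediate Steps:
u(w, q) = -8 + (4 + q)/(3*(q + w)) (u(w, q) = -8 + ((q + 4)/(q + w))/3 = -8 + ((4 + q)/(q + w))/3 = -8 + (4 + q)/(3*(q + w)))
(u(-8, 5)*(-49))*(-1*48) = (((4 - 24*(-8) - 23*5)/(3*(5 - 8)))*(-49))*(-1*48) = (((1/3)*(4 + 192 - 115)/(-3))*(-49))*(-48) = (((1/3)*(-1/3)*81)*(-49))*(-48) = -9*(-49)*(-48) = 441*(-48) = -21168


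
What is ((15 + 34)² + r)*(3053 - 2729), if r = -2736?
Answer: -108540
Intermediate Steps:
((15 + 34)² + r)*(3053 - 2729) = ((15 + 34)² - 2736)*(3053 - 2729) = (49² - 2736)*324 = (2401 - 2736)*324 = -335*324 = -108540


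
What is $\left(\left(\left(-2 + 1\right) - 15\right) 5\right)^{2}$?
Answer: $6400$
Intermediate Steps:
$\left(\left(\left(-2 + 1\right) - 15\right) 5\right)^{2} = \left(\left(-1 - 15\right) 5\right)^{2} = \left(\left(-16\right) 5\right)^{2} = \left(-80\right)^{2} = 6400$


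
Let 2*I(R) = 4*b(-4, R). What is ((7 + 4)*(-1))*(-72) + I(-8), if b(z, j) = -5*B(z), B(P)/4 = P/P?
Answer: 752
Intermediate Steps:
B(P) = 4 (B(P) = 4*(P/P) = 4*1 = 4)
b(z, j) = -20 (b(z, j) = -5*4 = -20)
I(R) = -40 (I(R) = (4*(-20))/2 = (½)*(-80) = -40)
((7 + 4)*(-1))*(-72) + I(-8) = ((7 + 4)*(-1))*(-72) - 40 = (11*(-1))*(-72) - 40 = -11*(-72) - 40 = 792 - 40 = 752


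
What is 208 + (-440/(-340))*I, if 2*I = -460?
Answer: -1524/17 ≈ -89.647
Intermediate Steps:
I = -230 (I = (½)*(-460) = -230)
208 + (-440/(-340))*I = 208 - 440/(-340)*(-230) = 208 - 440*(-1/340)*(-230) = 208 + (22/17)*(-230) = 208 - 5060/17 = -1524/17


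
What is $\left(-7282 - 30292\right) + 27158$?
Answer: $-10416$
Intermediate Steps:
$\left(-7282 - 30292\right) + 27158 = -37574 + 27158 = -10416$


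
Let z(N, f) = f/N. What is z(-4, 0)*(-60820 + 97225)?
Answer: 0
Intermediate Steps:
z(-4, 0)*(-60820 + 97225) = (0/(-4))*(-60820 + 97225) = (0*(-¼))*36405 = 0*36405 = 0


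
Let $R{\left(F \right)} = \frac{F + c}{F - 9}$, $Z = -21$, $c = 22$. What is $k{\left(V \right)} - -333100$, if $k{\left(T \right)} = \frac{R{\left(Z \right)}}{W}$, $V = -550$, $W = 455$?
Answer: $\frac{4546814999}{13650} \approx 3.331 \cdot 10^{5}$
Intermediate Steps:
$R{\left(F \right)} = \frac{22 + F}{-9 + F}$ ($R{\left(F \right)} = \frac{F + 22}{F - 9} = \frac{22 + F}{-9 + F}$)
$k{\left(T \right)} = - \frac{1}{13650}$ ($k{\left(T \right)} = \frac{\frac{1}{-9 - 21} \left(22 - 21\right)}{455} = \frac{1}{-30} \cdot 1 \cdot \frac{1}{455} = \left(- \frac{1}{30}\right) 1 \cdot \frac{1}{455} = \left(- \frac{1}{30}\right) \frac{1}{455} = - \frac{1}{13650}$)
$k{\left(V \right)} - -333100 = - \frac{1}{13650} - -333100 = - \frac{1}{13650} + 333100 = \frac{4546814999}{13650}$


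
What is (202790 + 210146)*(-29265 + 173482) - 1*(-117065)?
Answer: 59552508177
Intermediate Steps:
(202790 + 210146)*(-29265 + 173482) - 1*(-117065) = 412936*144217 + 117065 = 59552391112 + 117065 = 59552508177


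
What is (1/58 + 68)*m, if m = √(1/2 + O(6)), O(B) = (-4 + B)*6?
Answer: 19725*√2/116 ≈ 240.48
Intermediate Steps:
O(B) = -24 + 6*B
m = 5*√2/2 (m = √(1/2 + (-24 + 6*6)) = √(½ + (-24 + 36)) = √(½ + 12) = √(25/2) = 5*√2/2 ≈ 3.5355)
(1/58 + 68)*m = (1/58 + 68)*(5*√2/2) = 3945*(5*√2/2)/58 = 19725*√2/116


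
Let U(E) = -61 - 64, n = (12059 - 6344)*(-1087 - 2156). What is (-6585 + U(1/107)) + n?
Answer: -18540455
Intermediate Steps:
n = -18533745 (n = 5715*(-3243) = -18533745)
U(E) = -125
(-6585 + U(1/107)) + n = (-6585 - 125) - 18533745 = -6710 - 18533745 = -18540455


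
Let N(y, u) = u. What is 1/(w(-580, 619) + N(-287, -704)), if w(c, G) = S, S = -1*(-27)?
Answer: -1/677 ≈ -0.0014771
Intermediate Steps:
S = 27
w(c, G) = 27
1/(w(-580, 619) + N(-287, -704)) = 1/(27 - 704) = 1/(-677) = -1/677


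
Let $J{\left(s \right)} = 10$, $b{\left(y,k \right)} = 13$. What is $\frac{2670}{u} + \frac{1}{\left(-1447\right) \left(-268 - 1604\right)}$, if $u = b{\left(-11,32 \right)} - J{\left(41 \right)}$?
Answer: $\frac{2410817761}{2708784} \approx 890.0$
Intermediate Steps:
$u = 3$ ($u = 13 - 10 = 3$)
$\frac{2670}{u} + \frac{1}{\left(-1447\right) \left(-268 - 1604\right)} = \frac{2670}{3} + \frac{1}{\left(-1447\right) \left(-268 - 1604\right)} = 2670 \cdot \frac{1}{3} - \frac{1}{1447 \left(-1872\right)} = 890 - - \frac{1}{2708784} = 890 + \frac{1}{2708784} = \frac{2410817761}{2708784}$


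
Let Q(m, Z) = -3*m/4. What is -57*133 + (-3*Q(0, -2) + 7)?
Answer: -7574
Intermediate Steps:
Q(m, Z) = -3*m/4 (Q(m, Z) = -3*m*(¼) = -3*m/4)
-57*133 + (-3*Q(0, -2) + 7) = -57*133 + (-(-9)*0/4 + 7) = -7581 + (-3*0 + 7) = -7581 + (0 + 7) = -7581 + 7 = -7574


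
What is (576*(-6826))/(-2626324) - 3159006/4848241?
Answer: 2691406083018/3183262924021 ≈ 0.84549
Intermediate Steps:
(576*(-6826))/(-2626324) - 3159006/4848241 = -3931776*(-1/2626324) - 3159006*1/4848241 = 982944/656581 - 3159006/4848241 = 2691406083018/3183262924021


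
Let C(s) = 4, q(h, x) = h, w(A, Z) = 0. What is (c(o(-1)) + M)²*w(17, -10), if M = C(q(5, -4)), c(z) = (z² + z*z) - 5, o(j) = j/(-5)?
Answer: 0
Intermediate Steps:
o(j) = -j/5 (o(j) = j*(-⅕) = -j/5)
c(z) = -5 + 2*z² (c(z) = (z² + z²) - 5 = 2*z² - 5 = -5 + 2*z²)
M = 4
(c(o(-1)) + M)²*w(17, -10) = ((-5 + 2*(-⅕*(-1))²) + 4)²*0 = ((-5 + 2*(⅕)²) + 4)²*0 = ((-5 + 2*(1/25)) + 4)²*0 = ((-5 + 2/25) + 4)²*0 = (-123/25 + 4)²*0 = (-23/25)²*0 = (529/625)*0 = 0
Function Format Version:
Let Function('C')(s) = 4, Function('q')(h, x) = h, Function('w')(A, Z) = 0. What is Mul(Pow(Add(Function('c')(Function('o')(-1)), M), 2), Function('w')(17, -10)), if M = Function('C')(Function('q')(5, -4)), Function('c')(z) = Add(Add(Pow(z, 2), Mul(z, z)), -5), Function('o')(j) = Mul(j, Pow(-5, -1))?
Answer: 0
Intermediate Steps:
Function('o')(j) = Mul(Rational(-1, 5), j) (Function('o')(j) = Mul(j, Rational(-1, 5)) = Mul(Rational(-1, 5), j))
Function('c')(z) = Add(-5, Mul(2, Pow(z, 2))) (Function('c')(z) = Add(Add(Pow(z, 2), Pow(z, 2)), -5) = Add(Mul(2, Pow(z, 2)), -5) = Add(-5, Mul(2, Pow(z, 2))))
M = 4
Mul(Pow(Add(Function('c')(Function('o')(-1)), M), 2), Function('w')(17, -10)) = Mul(Pow(Add(Add(-5, Mul(2, Pow(Mul(Rational(-1, 5), -1), 2))), 4), 2), 0) = Mul(Pow(Add(Add(-5, Mul(2, Pow(Rational(1, 5), 2))), 4), 2), 0) = Mul(Pow(Add(Add(-5, Mul(2, Rational(1, 25))), 4), 2), 0) = Mul(Pow(Add(Add(-5, Rational(2, 25)), 4), 2), 0) = Mul(Pow(Add(Rational(-123, 25), 4), 2), 0) = Mul(Pow(Rational(-23, 25), 2), 0) = Mul(Rational(529, 625), 0) = 0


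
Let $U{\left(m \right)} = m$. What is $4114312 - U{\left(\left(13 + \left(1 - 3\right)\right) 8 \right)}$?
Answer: $4114224$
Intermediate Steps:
$4114312 - U{\left(\left(13 + \left(1 - 3\right)\right) 8 \right)} = 4114312 - \left(13 + \left(1 - 3\right)\right) 8 = 4114312 - \left(13 - 2\right) 8 = 4114312 - 11 \cdot 8 = 4114312 - 88 = 4114224$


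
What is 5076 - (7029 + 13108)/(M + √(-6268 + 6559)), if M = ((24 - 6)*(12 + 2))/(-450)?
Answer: 915154654/181679 - 12585625*√291/181679 ≈ 3855.5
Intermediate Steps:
M = -14/25 ≈ -0.56000
5076 - (7029 + 13108)/(M + √(-6268 + 6559)) = 5076 - (7029 + 13108)/(-14/25 + √(-6268 + 6559)) = 5076 - 20137/(-14/25 + √291)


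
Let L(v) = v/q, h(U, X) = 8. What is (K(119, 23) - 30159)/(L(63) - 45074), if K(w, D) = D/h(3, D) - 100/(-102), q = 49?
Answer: 86123093/128727672 ≈ 0.66903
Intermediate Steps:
L(v) = v/49
K(w, D) = 50/51 + D/8 (K(w, D) = D/8 - 100/(-102) = D*(1/8) - 100*(-1/102) = D/8 + 50/51 = 50/51 + D/8)
(K(119, 23) - 30159)/(L(63) - 45074) = ((50/51 + (1/8)*23) - 30159)/((1/49)*63 - 45074) = ((50/51 + 23/8) - 30159)/(9/7 - 45074) = (1573/408 - 30159)/(-315509/7) = -12303299/408*(-7/315509) = 86123093/128727672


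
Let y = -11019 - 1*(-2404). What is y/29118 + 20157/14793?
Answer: 153163277/143580858 ≈ 1.0667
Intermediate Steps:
y = -8615 (y = -11019 + 2404 = -8615)
y/29118 + 20157/14793 = -8615/29118 + 20157/14793 = -8615*1/29118 + 20157*(1/14793) = -8615/29118 + 6719/4931 = 153163277/143580858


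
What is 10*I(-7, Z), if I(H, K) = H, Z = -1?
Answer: -70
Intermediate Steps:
10*I(-7, Z) = 10*(-7) = -70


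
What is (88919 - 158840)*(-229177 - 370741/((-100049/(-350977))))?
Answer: 10701443565103230/100049 ≈ 1.0696e+11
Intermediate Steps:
(88919 - 158840)*(-229177 - 370741/((-100049/(-350977)))) = -69921*(-229177 - 370741/((-100049*(-1/350977)))) = -69921*(-229177 - 370741/100049/350977) = -69921*(-229177 - 370741*350977/100049) = -69921*(-229177 - 130121563957/100049) = -69921*(-153050493630/100049) = 10701443565103230/100049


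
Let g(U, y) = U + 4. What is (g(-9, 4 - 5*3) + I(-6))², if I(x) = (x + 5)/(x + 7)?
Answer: 36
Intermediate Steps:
g(U, y) = 4 + U
I(x) = (5 + x)/(7 + x)
(g(-9, 4 - 5*3) + I(-6))² = ((4 - 9) + (5 - 6)/(7 - 6))² = (-5 - 1/1)² = (-5 + 1*(-1))² = (-5 - 1)² = (-6)² = 36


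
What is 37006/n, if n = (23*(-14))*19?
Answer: -18503/3059 ≈ -6.0487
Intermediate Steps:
n = -6118 (n = -322*19 = -6118)
37006/n = 37006/(-6118) = 37006*(-1/6118) = -18503/3059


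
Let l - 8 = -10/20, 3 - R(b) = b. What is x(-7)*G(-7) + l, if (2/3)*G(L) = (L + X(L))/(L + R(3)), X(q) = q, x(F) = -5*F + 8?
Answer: 273/2 ≈ 136.50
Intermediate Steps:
R(b) = 3 - b
x(F) = 8 - 5*F
l = 15/2 (l = 8 - 10/20 = 8 - 10*1/20 = 8 - 1/2 = 15/2 ≈ 7.5000)
G(L) = 3 (G(L) = 3*((L + L)/(L + (3 - 1*3)))/2 = 3*((2*L)/(L + (3 - 3)))/2 = 3*((2*L)/(L + 0))/2 = 3*((2*L)/L)/2 = (3/2)*2 = 3)
x(-7)*G(-7) + l = (8 - 5*(-7))*3 + 15/2 = (8 + 35)*3 + 15/2 = 43*3 + 15/2 = 129 + 15/2 = 273/2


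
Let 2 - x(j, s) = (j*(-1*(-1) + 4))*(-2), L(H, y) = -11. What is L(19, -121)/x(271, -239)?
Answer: -11/2712 ≈ -0.0040560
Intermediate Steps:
x(j, s) = 2 + 10*j (x(j, s) = 2 - j*(-1*(-1) + 4)*(-2) = 2 - j*(1 + 4)*(-2) = 2 - j*5*(-2) = 2 - 5*j*(-2) = 2 - (-10)*j = 2 + 10*j)
L(19, -121)/x(271, -239) = -11/(2 + 10*271) = -11/(2 + 2710) = -11/2712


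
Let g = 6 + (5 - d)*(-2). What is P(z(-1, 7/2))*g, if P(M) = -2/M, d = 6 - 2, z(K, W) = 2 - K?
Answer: -8/3 ≈ -2.6667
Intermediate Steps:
d = 4
g = 4 (g = 6 + (5 - 1*4)*(-2) = 6 + (5 - 4)*(-2) = 6 + 1*(-2) = 6 - 2 = 4)
P(z(-1, 7/2))*g = -2/(2 - 1*(-1))*4 = -2/(2 + 1)*4 = -2/3*4 = -2*⅓*4 = -⅔*4 = -8/3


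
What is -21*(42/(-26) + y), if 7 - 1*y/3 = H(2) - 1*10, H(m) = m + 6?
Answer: -6930/13 ≈ -533.08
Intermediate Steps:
H(m) = 6 + m
y = 27 (y = 21 - 3*((6 + 2) - 1*10) = 21 - 3*(8 - 10) = 21 - 3*(-2) = 21 + 6 = 27)
-21*(42/(-26) + y) = -21*(42/(-26) + 27) = -21*(42*(-1/26) + 27) = -21*(-21/13 + 27) = -21*330/13 = -6930/13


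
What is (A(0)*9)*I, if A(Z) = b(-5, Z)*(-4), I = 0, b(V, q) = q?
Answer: 0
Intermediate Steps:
A(Z) = -4*Z (A(Z) = Z*(-4) = -4*Z)
(A(0)*9)*I = (-4*0*9)*0 = (0*9)*0 = 0*0 = 0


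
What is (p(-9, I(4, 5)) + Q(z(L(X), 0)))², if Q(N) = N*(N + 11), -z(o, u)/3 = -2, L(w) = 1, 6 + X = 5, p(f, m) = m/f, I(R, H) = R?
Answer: 835396/81 ≈ 10314.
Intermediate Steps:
X = -1 (X = -6 + 5 = -1)
z(o, u) = 6 (z(o, u) = -3*(-2) = 6)
Q(N) = N*(11 + N)
(p(-9, I(4, 5)) + Q(z(L(X), 0)))² = (4/(-9) + 6*(11 + 6))² = (4*(-⅑) + 6*17)² = (-4/9 + 102)² = (914/9)² = 835396/81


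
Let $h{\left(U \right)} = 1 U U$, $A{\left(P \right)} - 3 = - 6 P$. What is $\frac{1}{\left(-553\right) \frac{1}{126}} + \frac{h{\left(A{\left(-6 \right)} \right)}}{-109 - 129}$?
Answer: $- \frac{124443}{18802} \approx -6.6186$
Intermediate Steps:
$A{\left(P \right)} = 3 - 6 P$
$h{\left(U \right)} = U^{2}$ ($h{\left(U \right)} = U U = U^{2}$)
$\frac{1}{\left(-553\right) \frac{1}{126}} + \frac{h{\left(A{\left(-6 \right)} \right)}}{-109 - 129} = \frac{1}{\left(-553\right) \frac{1}{126}} + \frac{\left(3 - -36\right)^{2}}{-109 - 129} = \frac{1}{\left(-553\right) \frac{1}{126}} + \frac{\left(3 + 36\right)^{2}}{-238} = \frac{1}{- \frac{79}{18}} - \frac{39^{2}}{238} = - \frac{18}{79} - \frac{1521}{238} = - \frac{124443}{18802}$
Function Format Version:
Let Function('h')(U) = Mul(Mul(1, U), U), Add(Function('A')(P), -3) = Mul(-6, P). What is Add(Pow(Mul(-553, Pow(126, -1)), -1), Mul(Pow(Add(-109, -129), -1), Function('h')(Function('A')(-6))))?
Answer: Rational(-124443, 18802) ≈ -6.6186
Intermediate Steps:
Function('A')(P) = Add(3, Mul(-6, P))
Function('h')(U) = Pow(U, 2) (Function('h')(U) = Mul(U, U) = Pow(U, 2))
Add(Pow(Mul(-553, Pow(126, -1)), -1), Mul(Pow(Add(-109, -129), -1), Function('h')(Function('A')(-6)))) = Add(Pow(Mul(-553, Pow(126, -1)), -1), Mul(Pow(Add(-109, -129), -1), Pow(Add(3, Mul(-6, -6)), 2))) = Add(Pow(Mul(-553, Rational(1, 126)), -1), Mul(Pow(-238, -1), Pow(Add(3, 36), 2))) = Add(Pow(Rational(-79, 18), -1), Mul(Rational(-1, 238), Pow(39, 2))) = Add(Rational(-18, 79), Mul(Rational(-1, 238), 1521)) = Add(Rational(-18, 79), Rational(-1521, 238)) = Rational(-124443, 18802)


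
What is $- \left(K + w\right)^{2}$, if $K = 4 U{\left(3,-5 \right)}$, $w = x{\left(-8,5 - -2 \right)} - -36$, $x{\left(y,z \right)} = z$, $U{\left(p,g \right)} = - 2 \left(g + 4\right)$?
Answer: $-2601$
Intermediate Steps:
$U{\left(p,g \right)} = -8 - 2 g$ ($U{\left(p,g \right)} = - 2 \left(4 + g\right) = -8 - 2 g$)
$w = 43$ ($w = \left(5 - -2\right) - -36 = \left(5 + 2\right) + 36 = 7 + 36 = 43$)
$K = 8$ ($K = 4 \left(-8 - -10\right) = 4 \left(-8 + 10\right) = 4 \cdot 2 = 8$)
$- \left(K + w\right)^{2} = - \left(8 + 43\right)^{2} = - 51^{2} = \left(-1\right) 2601 = -2601$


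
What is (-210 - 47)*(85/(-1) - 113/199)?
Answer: 4376196/199 ≈ 21991.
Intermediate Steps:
(-210 - 47)*(85/(-1) - 113/199) = -257*(85*(-1) - 113*1/199) = -257*(-85 - 113/199) = -257*(-17028/199) = 4376196/199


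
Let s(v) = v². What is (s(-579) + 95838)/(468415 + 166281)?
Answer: 431079/634696 ≈ 0.67919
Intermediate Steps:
(s(-579) + 95838)/(468415 + 166281) = ((-579)² + 95838)/(468415 + 166281) = (335241 + 95838)/634696 = 431079*(1/634696) = 431079/634696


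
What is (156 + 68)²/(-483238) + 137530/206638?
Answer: 286180887/509465989 ≈ 0.56173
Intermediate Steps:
(156 + 68)²/(-483238) + 137530/206638 = 224²*(-1/483238) + 137530*(1/206638) = 50176*(-1/483238) + 68765/103319 = -512/4931 + 68765/103319 = 286180887/509465989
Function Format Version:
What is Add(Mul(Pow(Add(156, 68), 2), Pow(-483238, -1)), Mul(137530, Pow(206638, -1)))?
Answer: Rational(286180887, 509465989) ≈ 0.56173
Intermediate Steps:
Add(Mul(Pow(Add(156, 68), 2), Pow(-483238, -1)), Mul(137530, Pow(206638, -1))) = Add(Mul(Pow(224, 2), Rational(-1, 483238)), Mul(137530, Rational(1, 206638))) = Add(Mul(50176, Rational(-1, 483238)), Rational(68765, 103319)) = Add(Rational(-512, 4931), Rational(68765, 103319)) = Rational(286180887, 509465989)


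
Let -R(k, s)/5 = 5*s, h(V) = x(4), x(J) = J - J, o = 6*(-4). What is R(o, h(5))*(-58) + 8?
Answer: 8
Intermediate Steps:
o = -24
x(J) = 0
h(V) = 0
R(k, s) = -25*s
R(o, h(5))*(-58) + 8 = -25*0*(-58) + 8 = 0*(-58) + 8 = 0 + 8 = 8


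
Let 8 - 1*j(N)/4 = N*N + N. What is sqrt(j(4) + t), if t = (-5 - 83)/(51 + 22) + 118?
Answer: 9*sqrt(4526)/73 ≈ 8.2943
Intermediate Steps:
j(N) = 32 - 4*N - 4*N**2 (j(N) = 32 - 4*(N*N + N) = 32 - 4*(N**2 + N) = 32 - 4*(N + N**2) = 32 + (-4*N - 4*N**2) = 32 - 4*N - 4*N**2)
t = 8526/73 (t = -88/73 + 118 = 8526/73 ≈ 116.79)
sqrt(j(4) + t) = sqrt((32 - 4*4 - 4*4**2) + 8526/73) = sqrt((32 - 16 - 4*16) + 8526/73) = sqrt((32 - 16 - 64) + 8526/73) = sqrt(-48 + 8526/73) = sqrt(5022/73) = 9*sqrt(4526)/73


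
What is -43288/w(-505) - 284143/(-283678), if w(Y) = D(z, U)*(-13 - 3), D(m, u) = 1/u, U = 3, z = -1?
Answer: 1151378315/141839 ≈ 8117.5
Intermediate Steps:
w(Y) = -16/3 (w(Y) = (-13 - 3)/3 = (⅓)*(-16) = -16/3)
-43288/w(-505) - 284143/(-283678) = -43288/(-16/3) - 284143/(-283678) = -43288*(-3/16) - 284143*(-1/283678) = 16233/2 + 284143/283678 = 1151378315/141839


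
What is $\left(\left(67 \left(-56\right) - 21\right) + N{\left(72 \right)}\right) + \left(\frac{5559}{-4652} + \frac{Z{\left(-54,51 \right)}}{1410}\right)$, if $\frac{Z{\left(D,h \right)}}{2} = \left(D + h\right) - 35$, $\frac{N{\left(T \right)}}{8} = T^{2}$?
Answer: $\frac{123635806469}{3279660} \approx 37698.0$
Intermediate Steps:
$N{\left(T \right)} = 8 T^{2}$
$Z{\left(D,h \right)} = -70 + 2 D + 2 h$ ($Z{\left(D,h \right)} = 2 \left(\left(D + h\right) - 35\right) = 2 \left(-35 + D + h\right) = -70 + 2 D + 2 h$)
$\left(\left(67 \left(-56\right) - 21\right) + N{\left(72 \right)}\right) + \left(\frac{5559}{-4652} + \frac{Z{\left(-54,51 \right)}}{1410}\right) = \left(\left(67 \left(-56\right) - 21\right) + 8 \cdot 72^{2}\right) + \left(\frac{5559}{-4652} + \frac{-70 + 2 \left(-54\right) + 2 \cdot 51}{1410}\right) = \left(\left(-3752 - 21\right) + 8 \cdot 5184\right) + \left(5559 \left(- \frac{1}{4652}\right) + \left(-70 - 108 + 102\right) \frac{1}{1410}\right) = \left(-3773 + 41472\right) - \frac{4095871}{3279660} = 37699 - \frac{4095871}{3279660} = \frac{123635806469}{3279660}$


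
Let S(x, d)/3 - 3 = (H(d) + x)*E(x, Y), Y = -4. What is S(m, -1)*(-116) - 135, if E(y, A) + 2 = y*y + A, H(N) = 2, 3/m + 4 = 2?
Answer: -1053/2 ≈ -526.50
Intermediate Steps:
m = -3/2 (m = 3/(-4 + 2) = 3/(-2) = 3*(-½) = -3/2 ≈ -1.5000)
E(y, A) = -2 + A + y² (E(y, A) = -2 + (y*y + A) = -2 + (y² + A) = -2 + (A + y²) = -2 + A + y²)
S(x, d) = 9 + 3*(-6 + x²)*(2 + x) (S(x, d) = 9 + 3*((2 + x)*(-2 - 4 + x²)) = 9 + 3*((2 + x)*(-6 + x²)) = 9 + 3*((-6 + x²)*(2 + x)) = 9 + 3*(-6 + x²)*(2 + x))
S(m, -1)*(-116) - 135 = (-27 + 6*(-3/2)² + 3*(-3/2)*(-6 + (-3/2)²))*(-116) - 135 = (-27 + 6*(9/4) + 3*(-3/2)*(-6 + 9/4))*(-116) - 135 = (-27 + 27/2 + 3*(-3/2)*(-15/4))*(-116) - 135 = (-27 + 27/2 + 135/8)*(-116) - 135 = (27/8)*(-116) - 135 = -783/2 - 135 = -1053/2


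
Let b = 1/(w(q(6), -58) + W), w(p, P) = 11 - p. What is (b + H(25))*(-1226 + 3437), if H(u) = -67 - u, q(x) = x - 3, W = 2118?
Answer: -432451701/2126 ≈ -2.0341e+5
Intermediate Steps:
q(x) = -3 + x
b = 1/2126 (b = 1/((11 - (-3 + 6)) + 2118) = 1/((11 - 1*3) + 2118) = 1/((11 - 3) + 2118) = 1/(8 + 2118) = 1/2126 ≈ 0.00047037)
(b + H(25))*(-1226 + 3437) = (1/2126 + (-67 - 1*25))*(-1226 + 3437) = (1/2126 + (-67 - 25))*2211 = (1/2126 - 92)*2211 = -195591/2126*2211 = -432451701/2126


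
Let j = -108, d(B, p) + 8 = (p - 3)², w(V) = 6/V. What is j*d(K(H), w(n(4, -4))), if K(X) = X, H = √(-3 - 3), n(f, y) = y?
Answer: -1323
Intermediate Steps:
H = I*√6 (H = √(-6) = I*√6 ≈ 2.4495*I)
d(B, p) = -8 + (-3 + p)² (d(B, p) = -8 + (p - 3)² = -8 + (-3 + p)²)
j*d(K(H), w(n(4, -4))) = -108*(-8 + (-3 + 6/(-4))²) = -108*(-8 + (-3 + 6*(-¼))²) = -108*(-8 + (-3 - 3/2)²) = -108*(-8 + (-9/2)²) = -108*(-8 + 81/4) = -108*49/4 = -1323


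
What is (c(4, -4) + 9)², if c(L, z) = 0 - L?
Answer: 25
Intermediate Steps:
c(L, z) = -L
(c(4, -4) + 9)² = (-1*4 + 9)² = (-4 + 9)² = 5² = 25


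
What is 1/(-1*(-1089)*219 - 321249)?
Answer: -1/82758 ≈ -1.2083e-5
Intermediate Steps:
1/(-1*(-1089)*219 - 321249) = 1/(1089*219 - 321249) = 1/(238491 - 321249) = 1/(-82758) = -1/82758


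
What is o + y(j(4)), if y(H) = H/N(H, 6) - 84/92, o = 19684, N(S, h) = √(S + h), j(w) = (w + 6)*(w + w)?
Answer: 452711/23 + 40*√86/43 ≈ 19692.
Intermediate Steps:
j(w) = 2*w*(6 + w) (j(w) = (6 + w)*(2*w) = 2*w*(6 + w))
y(H) = -21/23 + H/√(6 + H) (y(H) = H/(√(H + 6)) - 84/92 = H/(√(6 + H)) - 84*1/92 = H/√(6 + H) - 21/23 = -21/23 + H/√(6 + H))
o + y(j(4)) = 19684 + (-21/23 + (2*4*(6 + 4))/√(6 + 2*4*(6 + 4))) = 19684 + (-21/23 + (2*4*10)/√(6 + 2*4*10)) = 19684 + (-21/23 + 80/√(6 + 80)) = 19684 + (-21/23 + 80/√86) = 19684 + (-21/23 + 80*(√86/86)) = 19684 + (-21/23 + 40*√86/43) = 452711/23 + 40*√86/43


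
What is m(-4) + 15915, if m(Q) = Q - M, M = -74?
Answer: 15985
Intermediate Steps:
m(Q) = 74 + Q (m(Q) = Q - 1*(-74) = Q + 74 = 74 + Q)
m(-4) + 15915 = (74 - 4) + 15915 = 70 + 15915 = 15985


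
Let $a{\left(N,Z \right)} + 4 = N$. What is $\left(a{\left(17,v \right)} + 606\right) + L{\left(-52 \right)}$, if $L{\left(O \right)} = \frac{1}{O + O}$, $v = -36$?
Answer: $\frac{64375}{104} \approx 618.99$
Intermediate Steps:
$L{\left(O \right)} = \frac{1}{2 O}$
$a{\left(N,Z \right)} = -4 + N$
$\left(a{\left(17,v \right)} + 606\right) + L{\left(-52 \right)} = \left(\left(-4 + 17\right) + 606\right) + \frac{1}{2 \left(-52\right)} = \left(13 + 606\right) + \frac{1}{2} \left(- \frac{1}{52}\right) = 619 - \frac{1}{104} = \frac{64375}{104}$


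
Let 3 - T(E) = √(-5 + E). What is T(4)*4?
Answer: 12 - 4*I ≈ 12.0 - 4.0*I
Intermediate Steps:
T(E) = 3 - √(-5 + E)
T(4)*4 = (3 - √(-5 + 4))*4 = (3 - √(-1))*4 = (3 - I)*4 = 12 - 4*I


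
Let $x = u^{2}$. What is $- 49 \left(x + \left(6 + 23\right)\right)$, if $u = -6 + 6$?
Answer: $-1421$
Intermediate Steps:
$u = 0$
$x = 0$ ($x = 0^{2} = 0$)
$- 49 \left(x + \left(6 + 23\right)\right) = - 49 \left(0 + \left(6 + 23\right)\right) = - 49 \left(0 + 29\right) = \left(-49\right) 29 = -1421$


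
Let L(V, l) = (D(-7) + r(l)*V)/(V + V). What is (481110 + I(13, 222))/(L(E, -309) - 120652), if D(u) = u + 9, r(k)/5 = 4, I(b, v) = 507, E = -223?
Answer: -107400591/26903167 ≈ -3.9921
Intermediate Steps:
r(k) = 20 (r(k) = 5*4 = 20)
D(u) = 9 + u
L(V, l) = (2 + 20*V)/(2*V) (L(V, l) = ((9 - 7) + 20*V)/(V + V) = (2 + 20*V)/((2*V)) = (2 + 20*V)*(1/(2*V)) = (2 + 20*V)/(2*V))
(481110 + I(13, 222))/(L(E, -309) - 120652) = (481110 + 507)/((10 + 1/(-223)) - 120652) = 481617/((10 - 1/223) - 120652) = 481617/(2229/223 - 120652) = 481617/(-26903167/223) = 481617*(-223/26903167) = -107400591/26903167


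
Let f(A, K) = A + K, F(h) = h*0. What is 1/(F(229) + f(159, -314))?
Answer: -1/155 ≈ -0.0064516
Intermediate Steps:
F(h) = 0
1/(F(229) + f(159, -314)) = 1/(0 + (159 - 314)) = 1/(0 - 155) = 1/(-155) = -1/155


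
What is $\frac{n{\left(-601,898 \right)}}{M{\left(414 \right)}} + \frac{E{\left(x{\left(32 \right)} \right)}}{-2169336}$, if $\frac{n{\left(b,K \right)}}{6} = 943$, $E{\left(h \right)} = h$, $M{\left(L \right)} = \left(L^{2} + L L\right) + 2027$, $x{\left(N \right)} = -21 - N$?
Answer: $\frac{12292378495}{748028270184} \approx 0.016433$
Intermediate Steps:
$M{\left(L \right)} = 2027 + 2 L^{2}$ ($M{\left(L \right)} = \left(L^{2} + L^{2}\right) + 2027 = 2 L^{2} + 2027 = 2027 + 2 L^{2}$)
$n{\left(b,K \right)} = 5658$ ($n{\left(b,K \right)} = 6 \cdot 943 = 5658$)
$\frac{n{\left(-601,898 \right)}}{M{\left(414 \right)}} + \frac{E{\left(x{\left(32 \right)} \right)}}{-2169336} = \frac{5658}{2027 + 2 \cdot 414^{2}} + \frac{-21 - 32}{-2169336} = \frac{5658}{2027 + 2 \cdot 171396} + \left(-21 - 32\right) \left(- \frac{1}{2169336}\right) = \frac{5658}{2027 + 342792} - - \frac{53}{2169336} = \frac{5658}{344819} + \frac{53}{2169336} = \frac{12292378495}{748028270184}$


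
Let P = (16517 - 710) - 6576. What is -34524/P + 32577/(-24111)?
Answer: -125902939/24729849 ≈ -5.0911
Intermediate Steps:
P = 9231 (P = 15807 - 6576 = 9231)
-34524/P + 32577/(-24111) = -34524/9231 + 32577/(-24111) = -34524*1/9231 + 32577*(-1/24111) = -11508/3077 - 10859/8037 = -125902939/24729849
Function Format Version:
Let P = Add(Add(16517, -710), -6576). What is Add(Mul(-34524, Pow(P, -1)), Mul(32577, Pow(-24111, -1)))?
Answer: Rational(-125902939, 24729849) ≈ -5.0911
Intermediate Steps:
P = 9231 (P = Add(15807, -6576) = 9231)
Add(Mul(-34524, Pow(P, -1)), Mul(32577, Pow(-24111, -1))) = Add(Mul(-34524, Pow(9231, -1)), Mul(32577, Pow(-24111, -1))) = Add(Mul(-34524, Rational(1, 9231)), Mul(32577, Rational(-1, 24111))) = Add(Rational(-11508, 3077), Rational(-10859, 8037)) = Rational(-125902939, 24729849)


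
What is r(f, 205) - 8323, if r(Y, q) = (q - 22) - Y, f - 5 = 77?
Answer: -8222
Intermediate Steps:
f = 82 (f = 5 + 77 = 82)
r(Y, q) = -22 + q - Y (r(Y, q) = (-22 + q) - Y = -22 + q - Y)
r(f, 205) - 8323 = (-22 + 205 - 1*82) - 8323 = (-22 + 205 - 82) - 8323 = 101 - 8323 = -8222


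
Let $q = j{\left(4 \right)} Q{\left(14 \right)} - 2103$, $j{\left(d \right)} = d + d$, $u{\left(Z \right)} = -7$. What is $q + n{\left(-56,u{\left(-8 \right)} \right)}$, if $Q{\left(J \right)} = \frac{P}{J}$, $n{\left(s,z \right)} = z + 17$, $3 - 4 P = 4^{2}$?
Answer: $- \frac{14664}{7} \approx -2094.9$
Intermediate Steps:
$P = - \frac{13}{4}$ ($P = \frac{3}{4} - \frac{4^{2}}{4} = \frac{3}{4} - 4 = - \frac{13}{4} \approx -3.25$)
$n{\left(s,z \right)} = 17 + z$
$Q{\left(J \right)} = - \frac{13}{4 J}$
$j{\left(d \right)} = 2 d$
$q = - \frac{14734}{7}$ ($q = 2 \cdot 4 \left(- \frac{13}{4 \cdot 14}\right) - 2103 = 8 \left(\left(- \frac{13}{4}\right) \frac{1}{14}\right) - 2103 = 8 \left(- \frac{13}{56}\right) - 2103 = - \frac{13}{7} - 2103 = - \frac{14734}{7} \approx -2104.9$)
$q + n{\left(-56,u{\left(-8 \right)} \right)} = - \frac{14734}{7} + \left(17 - 7\right) = - \frac{14734}{7} + 10 = - \frac{14664}{7}$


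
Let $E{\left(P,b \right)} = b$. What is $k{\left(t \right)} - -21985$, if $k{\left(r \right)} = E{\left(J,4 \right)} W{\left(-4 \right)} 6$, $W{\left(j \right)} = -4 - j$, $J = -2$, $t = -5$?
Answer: $21985$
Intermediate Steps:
$k{\left(r \right)} = 0$ ($k{\left(r \right)} = 4 \left(-4 - -4\right) 6 = 4 \left(-4 + 4\right) 6 = 4 \cdot 0 \cdot 6 = 4 \cdot 0 = 0$)
$k{\left(t \right)} - -21985 = 0 - -21985 = 0 + 21985 = 21985$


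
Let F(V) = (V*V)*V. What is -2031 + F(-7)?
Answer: -2374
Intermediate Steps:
F(V) = V³ (F(V) = V²*V = V³)
-2031 + F(-7) = -2031 + (-7)³ = -2031 - 343 = -2374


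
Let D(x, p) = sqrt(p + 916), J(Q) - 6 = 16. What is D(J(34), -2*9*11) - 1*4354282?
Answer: -4354282 + sqrt(718) ≈ -4.3543e+6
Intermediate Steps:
J(Q) = 22 (J(Q) = 6 + 16 = 22)
D(x, p) = sqrt(916 + p)
D(J(34), -2*9*11) - 1*4354282 = sqrt(916 - 2*9*11) - 1*4354282 = sqrt(916 - 18*11) - 4354282 = sqrt(916 - 198) - 4354282 = sqrt(718) - 4354282 = -4354282 + sqrt(718)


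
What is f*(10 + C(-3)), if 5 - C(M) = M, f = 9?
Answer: 162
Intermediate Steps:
C(M) = 5 - M
f*(10 + C(-3)) = 9*(10 + (5 - 1*(-3))) = 9*(10 + (5 + 3)) = 9*(10 + 8) = 9*18 = 162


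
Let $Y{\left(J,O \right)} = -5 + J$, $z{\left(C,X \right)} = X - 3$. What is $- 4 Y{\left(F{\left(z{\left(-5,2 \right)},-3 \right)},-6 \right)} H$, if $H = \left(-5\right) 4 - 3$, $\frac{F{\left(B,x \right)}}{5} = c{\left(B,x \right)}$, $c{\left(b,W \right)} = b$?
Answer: $-920$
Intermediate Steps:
$z{\left(C,X \right)} = -3 + X$
$F{\left(B,x \right)} = 5 B$
$H = -23$ ($H = -20 - 3 = -23$)
$- 4 Y{\left(F{\left(z{\left(-5,2 \right)},-3 \right)},-6 \right)} H = - 4 \left(-5 + 5 \left(-3 + 2\right)\right) \left(-23\right) = - 4 \left(-5 + 5 \left(-1\right)\right) \left(-23\right) = - 4 \left(-5 - 5\right) \left(-23\right) = \left(-4\right) \left(-10\right) \left(-23\right) = 40 \left(-23\right) = -920$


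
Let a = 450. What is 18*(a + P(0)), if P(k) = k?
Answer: 8100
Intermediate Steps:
18*(a + P(0)) = 18*(450 + 0) = 18*450 = 8100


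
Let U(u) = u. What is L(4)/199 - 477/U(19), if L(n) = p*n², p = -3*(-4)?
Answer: -91275/3781 ≈ -24.140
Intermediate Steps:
p = 12
L(n) = 12*n²
L(4)/199 - 477/U(19) = (12*4²)/199 - 477/19 = (12*16)*(1/199) - 477*1/19 = 192*(1/199) - 477/19 = 192/199 - 477/19 = -91275/3781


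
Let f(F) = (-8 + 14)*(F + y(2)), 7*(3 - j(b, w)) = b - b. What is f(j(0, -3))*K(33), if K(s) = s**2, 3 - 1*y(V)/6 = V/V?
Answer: 98010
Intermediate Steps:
j(b, w) = 3 (j(b, w) = 3 - (b - b)/7 = 3 - 1/7*0 = 3 + 0 = 3)
y(V) = 12 (y(V) = 18 - 6*V/V = 18 - 6*1 = 18 - 6 = 12)
f(F) = 72 + 6*F (f(F) = (-8 + 14)*(F + 12) = 6*(12 + F) = 72 + 6*F)
f(j(0, -3))*K(33) = (72 + 6*3)*33**2 = (72 + 18)*1089 = 90*1089 = 98010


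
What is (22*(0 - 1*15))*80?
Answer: -26400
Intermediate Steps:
(22*(0 - 1*15))*80 = (22*(0 - 15))*80 = (22*(-15))*80 = -330*80 = -26400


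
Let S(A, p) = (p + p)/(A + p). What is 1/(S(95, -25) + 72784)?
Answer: 7/509483 ≈ 1.3739e-5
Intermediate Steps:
S(A, p) = 2*p/(A + p) (S(A, p) = (2*p)/(A + p) = 2*p/(A + p))
1/(S(95, -25) + 72784) = 1/(2*(-25)/(95 - 25) + 72784) = 1/(2*(-25)/70 + 72784) = 1/(2*(-25)*(1/70) + 72784) = 1/(-5/7 + 72784) = 1/(509483/7) = 7/509483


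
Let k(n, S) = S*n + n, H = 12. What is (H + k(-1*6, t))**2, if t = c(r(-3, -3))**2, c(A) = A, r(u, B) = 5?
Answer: 20736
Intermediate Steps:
t = 25 (t = 5**2 = 25)
k(n, S) = n + S*n
(H + k(-1*6, t))**2 = (12 + (-1*6)*(1 + 25))**2 = (12 - 6*26)**2 = (12 - 156)**2 = (-144)**2 = 20736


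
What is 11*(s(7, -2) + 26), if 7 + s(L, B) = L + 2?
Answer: 308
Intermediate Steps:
s(L, B) = -5 + L (s(L, B) = -7 + (L + 2) = -7 + (2 + L) = -5 + L)
11*(s(7, -2) + 26) = 11*((-5 + 7) + 26) = 11*(2 + 26) = 11*28 = 308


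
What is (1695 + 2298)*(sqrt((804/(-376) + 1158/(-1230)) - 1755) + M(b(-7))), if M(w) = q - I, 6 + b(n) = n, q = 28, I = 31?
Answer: -11979 + 3993*I*sqrt(652832856190)/19270 ≈ -11979.0 + 1.6742e+5*I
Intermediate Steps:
b(n) = -6 + n
M(w) = -3 (M(w) = 28 - 1*31 = 28 - 31 = -3)
(1695 + 2298)*(sqrt((804/(-376) + 1158/(-1230)) - 1755) + M(b(-7))) = (1695 + 2298)*(sqrt((804/(-376) + 1158/(-1230)) - 1755) - 3) = 3993*(sqrt((804*(-1/376) + 1158*(-1/1230)) - 1755) - 3) = 3993*(sqrt((-201/94 - 193/205) - 1755) - 3) = 3993*(sqrt(-59347/19270 - 1755) - 3) = 3993*(sqrt(-33878197/19270) - 3) = 3993*(I*sqrt(652832856190)/19270 - 3) = 3993*(-3 + I*sqrt(652832856190)/19270) = -11979 + 3993*I*sqrt(652832856190)/19270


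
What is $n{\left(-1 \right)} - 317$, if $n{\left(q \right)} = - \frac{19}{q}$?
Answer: $-298$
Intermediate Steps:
$n{\left(-1 \right)} - 317 = - \frac{19}{-1} - 317 = \left(-19\right) \left(-1\right) - 317 = 19 - 317 = -298$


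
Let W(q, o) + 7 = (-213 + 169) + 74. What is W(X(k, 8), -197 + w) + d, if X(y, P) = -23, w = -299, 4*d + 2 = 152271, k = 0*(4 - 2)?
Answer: 152361/4 ≈ 38090.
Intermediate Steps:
k = 0 (k = 0*2 = 0)
d = 152269/4 (d = -½ + (¼)*152271 = -½ + 152271/4 = 152269/4 ≈ 38067.)
W(q, o) = 23 (W(q, o) = -7 + ((-213 + 169) + 74) = -7 + (-44 + 74) = -7 + 30 = 23)
W(X(k, 8), -197 + w) + d = 23 + 152269/4 = 152361/4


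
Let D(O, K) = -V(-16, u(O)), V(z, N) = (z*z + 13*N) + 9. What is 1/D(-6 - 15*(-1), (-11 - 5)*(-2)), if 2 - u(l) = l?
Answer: -1/174 ≈ -0.0057471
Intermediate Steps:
u(l) = 2 - l
V(z, N) = 9 + z² + 13*N (V(z, N) = (z² + 13*N) + 9 = 9 + z² + 13*N)
D(O, K) = -291 + 13*O (D(O, K) = -(9 + (-16)² + 13*(2 - O)) = -(9 + 256 + (26 - 13*O)) = -(291 - 13*O) = -291 + 13*O)
1/D(-6 - 15*(-1), (-11 - 5)*(-2)) = 1/(-291 + 13*(-6 - 15*(-1))) = 1/(-291 + 13*(-6 + 15)) = 1/(-291 + 13*9) = 1/(-291 + 117) = 1/(-174) = -1/174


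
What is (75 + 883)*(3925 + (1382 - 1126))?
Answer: 4005398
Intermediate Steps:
(75 + 883)*(3925 + (1382 - 1126)) = 958*(3925 + 256) = 958*4181 = 4005398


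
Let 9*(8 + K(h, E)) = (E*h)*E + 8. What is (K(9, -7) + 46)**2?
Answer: 625681/81 ≈ 7724.5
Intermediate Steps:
K(h, E) = -64/9 + h*E**2/9 (K(h, E) = -8 + ((E*h)*E + 8)/9 = -8 + (h*E**2 + 8)/9 = -8 + (8 + h*E**2)/9 = -8 + (8/9 + h*E**2/9) = -64/9 + h*E**2/9)
(K(9, -7) + 46)**2 = ((-64/9 + (1/9)*9*(-7)**2) + 46)**2 = ((-64/9 + (1/9)*9*49) + 46)**2 = ((-64/9 + 49) + 46)**2 = (377/9 + 46)**2 = (791/9)**2 = 625681/81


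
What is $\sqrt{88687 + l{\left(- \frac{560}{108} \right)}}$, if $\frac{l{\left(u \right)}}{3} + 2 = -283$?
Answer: $2 \sqrt{21958} \approx 296.36$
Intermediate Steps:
$l{\left(u \right)} = -855$ ($l{\left(u \right)} = -6 + 3 \left(-283\right) = -6 - 849 = -855$)
$\sqrt{88687 + l{\left(- \frac{560}{108} \right)}} = \sqrt{88687 - 855} = \sqrt{87832} = 2 \sqrt{21958}$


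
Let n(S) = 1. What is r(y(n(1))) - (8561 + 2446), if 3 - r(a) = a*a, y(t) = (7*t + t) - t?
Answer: -11053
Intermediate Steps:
y(t) = 7*t (y(t) = 8*t - t = 7*t)
r(a) = 3 - a² (r(a) = 3 - a*a = 3 - a²)
r(y(n(1))) - (8561 + 2446) = (3 - (7*1)²) - (8561 + 2446) = (3 - 1*7²) - 1*11007 = (3 - 1*49) - 11007 = (3 - 49) - 11007 = -46 - 11007 = -11053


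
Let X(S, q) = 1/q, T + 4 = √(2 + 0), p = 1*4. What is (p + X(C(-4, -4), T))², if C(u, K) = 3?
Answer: 1353/98 - 26*√2/49 ≈ 13.056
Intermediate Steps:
p = 4
T = -4 + √2 (T = -4 + √(2 + 0) = -4 + √2 ≈ -2.5858)
(p + X(C(-4, -4), T))² = (4 + 1/(-4 + √2))²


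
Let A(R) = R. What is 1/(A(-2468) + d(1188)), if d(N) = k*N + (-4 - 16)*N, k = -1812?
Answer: -1/2178884 ≈ -4.5895e-7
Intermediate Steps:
d(N) = -1832*N (d(N) = -1812*N + (-4 - 16)*N = -1812*N - 20*N = -1832*N)
1/(A(-2468) + d(1188)) = 1/(-2468 - 1832*1188) = 1/(-2468 - 2176416) = 1/(-2178884) = -1/2178884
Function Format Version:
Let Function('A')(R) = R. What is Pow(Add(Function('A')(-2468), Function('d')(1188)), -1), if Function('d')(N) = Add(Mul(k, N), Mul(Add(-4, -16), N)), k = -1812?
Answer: Rational(-1, 2178884) ≈ -4.5895e-7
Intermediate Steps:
Function('d')(N) = Mul(-1832, N) (Function('d')(N) = Add(Mul(-1812, N), Mul(Add(-4, -16), N)) = Add(Mul(-1812, N), Mul(-20, N)) = Mul(-1832, N))
Pow(Add(Function('A')(-2468), Function('d')(1188)), -1) = Pow(Add(-2468, Mul(-1832, 1188)), -1) = Pow(Add(-2468, -2176416), -1) = Pow(-2178884, -1) = Rational(-1, 2178884)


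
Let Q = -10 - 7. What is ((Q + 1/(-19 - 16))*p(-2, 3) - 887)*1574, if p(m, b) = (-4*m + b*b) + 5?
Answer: -69503118/35 ≈ -1.9858e+6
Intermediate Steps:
p(m, b) = 5 + b² - 4*m (p(m, b) = (-4*m + b²) + 5 = (b² - 4*m) + 5 = 5 + b² - 4*m)
Q = -17
((Q + 1/(-19 - 16))*p(-2, 3) - 887)*1574 = ((-17 + 1/(-19 - 16))*(5 + 3² - 4*(-2)) - 887)*1574 = ((-17 + 1/(-35))*(5 + 9 + 8) - 887)*1574 = ((-17 - 1/35)*22 - 887)*1574 = (-596/35*22 - 887)*1574 = (-13112/35 - 887)*1574 = -44157/35*1574 = -69503118/35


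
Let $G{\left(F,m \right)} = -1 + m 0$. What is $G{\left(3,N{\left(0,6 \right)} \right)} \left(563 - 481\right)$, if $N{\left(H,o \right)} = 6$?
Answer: $-82$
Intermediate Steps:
$G{\left(F,m \right)} = -1$ ($G{\left(F,m \right)} = -1 + 0 = -1$)
$G{\left(3,N{\left(0,6 \right)} \right)} \left(563 - 481\right) = - (563 - 481) = \left(-1\right) 82 = -82$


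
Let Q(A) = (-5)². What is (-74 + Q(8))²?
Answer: 2401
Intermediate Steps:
Q(A) = 25
(-74 + Q(8))² = (-74 + 25)² = (-49)² = 2401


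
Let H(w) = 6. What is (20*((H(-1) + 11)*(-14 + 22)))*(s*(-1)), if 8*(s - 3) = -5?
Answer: -6460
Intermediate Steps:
s = 19/8 (s = 3 + (⅛)*(-5) = 3 - 5/8 = 19/8 ≈ 2.3750)
(20*((H(-1) + 11)*(-14 + 22)))*(s*(-1)) = (20*((6 + 11)*(-14 + 22)))*((19/8)*(-1)) = (20*(17*8))*(-19/8) = (20*136)*(-19/8) = 2720*(-19/8) = -6460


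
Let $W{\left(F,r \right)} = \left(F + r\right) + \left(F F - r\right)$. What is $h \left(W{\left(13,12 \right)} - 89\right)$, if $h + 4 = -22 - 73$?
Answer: $-9207$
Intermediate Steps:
$h = -99$ ($h = -4 - 95 = -99$)
$W{\left(F,r \right)} = F + F^{2}$ ($W{\left(F,r \right)} = \left(F + r\right) + \left(F^{2} - r\right) = F + F^{2}$)
$h \left(W{\left(13,12 \right)} - 89\right) = - 99 \left(13 \left(1 + 13\right) - 89\right) = - 99 \left(13 \cdot 14 - 89\right) = - 99 \left(182 - 89\right) = \left(-99\right) 93 = -9207$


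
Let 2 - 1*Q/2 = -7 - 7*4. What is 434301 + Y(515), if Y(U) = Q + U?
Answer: 434890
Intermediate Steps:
Q = 74 (Q = 4 - 2*(-7 - 7*4) = 4 - 2*(-7 - 28) = 4 - 2*(-35) = 4 + 70 = 74)
Y(U) = 74 + U
434301 + Y(515) = 434301 + (74 + 515) = 434301 + 589 = 434890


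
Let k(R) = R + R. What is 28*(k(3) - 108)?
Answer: -2856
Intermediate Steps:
k(R) = 2*R
28*(k(3) - 108) = 28*(2*3 - 108) = 28*(6 - 108) = 28*(-102) = -2856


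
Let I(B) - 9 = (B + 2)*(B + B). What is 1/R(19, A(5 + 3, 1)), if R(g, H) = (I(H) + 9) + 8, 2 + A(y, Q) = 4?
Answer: 1/42 ≈ 0.023810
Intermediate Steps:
A(y, Q) = 2 (A(y, Q) = -2 + 4 = 2)
I(B) = 9 + 2*B*(2 + B) (I(B) = 9 + (B + 2)*(B + B) = 9 + (2 + B)*(2*B) = 9 + 2*B*(2 + B))
R(g, H) = 26 + 2*H**2 + 4*H (R(g, H) = ((9 + 2*H**2 + 4*H) + 9) + 8 = (18 + 2*H**2 + 4*H) + 8 = 26 + 2*H**2 + 4*H)
1/R(19, A(5 + 3, 1)) = 1/(26 + 2*2**2 + 4*2) = 1/(26 + 2*4 + 8) = 1/(26 + 8 + 8) = 1/42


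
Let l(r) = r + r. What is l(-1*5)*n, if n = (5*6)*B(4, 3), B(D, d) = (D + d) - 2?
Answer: -1500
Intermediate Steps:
B(D, d) = -2 + D + d
l(r) = 2*r
n = 150 (n = (5*6)*(-2 + 4 + 3) = 30*5 = 150)
l(-1*5)*n = (2*(-1*5))*150 = (2*(-5))*150 = -10*150 = -1500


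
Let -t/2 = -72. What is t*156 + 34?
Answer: 22498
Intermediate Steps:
t = 144 (t = -2*(-72) = 144)
t*156 + 34 = 144*156 + 34 = 22464 + 34 = 22498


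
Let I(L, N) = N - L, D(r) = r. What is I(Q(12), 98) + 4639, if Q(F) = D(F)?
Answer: 4725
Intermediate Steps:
Q(F) = F
I(Q(12), 98) + 4639 = (98 - 1*12) + 4639 = (98 - 12) + 4639 = 86 + 4639 = 4725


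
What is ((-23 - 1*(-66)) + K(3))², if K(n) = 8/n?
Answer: 18769/9 ≈ 2085.4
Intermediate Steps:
((-23 - 1*(-66)) + K(3))² = ((-23 - 1*(-66)) + 8/3)² = ((-23 + 66) + 8*(⅓))² = (43 + 8/3)² = (137/3)² = 18769/9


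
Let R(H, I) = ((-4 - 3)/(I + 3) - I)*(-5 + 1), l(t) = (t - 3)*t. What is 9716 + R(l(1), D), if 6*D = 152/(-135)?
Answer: 4486188664/461295 ≈ 9725.2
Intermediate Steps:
D = -76/405 (D = (152/(-135))/6 = (152*(-1/135))/6 = (⅙)*(-152/135) = -76/405 ≈ -0.18765)
l(t) = t*(-3 + t) (l(t) = (-3 + t)*t = t*(-3 + t))
R(H, I) = 4*I + 28/(3 + I) (R(H, I) = (-7/(3 + I) - I)*(-4) = (-I - 7/(3 + I))*(-4) = 4*I + 28/(3 + I))
9716 + R(l(1), D) = 9716 + 4*(7 + (-76/405)² + 3*(-76/405))/(3 - 76/405) = 9716 + 4*(7 + 5776/164025 - 76/135)/(1139/405) = 9716 + 4*(405/1139)*(1061611/164025) = 9716 + 4246444/461295 = 4486188664/461295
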